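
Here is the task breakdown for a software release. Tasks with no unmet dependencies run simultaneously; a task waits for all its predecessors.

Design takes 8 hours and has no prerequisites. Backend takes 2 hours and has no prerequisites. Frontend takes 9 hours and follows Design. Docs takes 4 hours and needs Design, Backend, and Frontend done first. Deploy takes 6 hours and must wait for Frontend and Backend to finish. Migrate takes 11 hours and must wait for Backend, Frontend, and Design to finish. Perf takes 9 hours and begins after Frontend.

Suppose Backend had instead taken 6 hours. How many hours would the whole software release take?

28

Actual critical path: Design→Frontend→Migrate = 8+9+11 = 28 ⇒ 28 hours.
The longest path through Backend is only 13 hours, so Backend has float 15.
No other chain overtakes it, so the finish is 28 hours.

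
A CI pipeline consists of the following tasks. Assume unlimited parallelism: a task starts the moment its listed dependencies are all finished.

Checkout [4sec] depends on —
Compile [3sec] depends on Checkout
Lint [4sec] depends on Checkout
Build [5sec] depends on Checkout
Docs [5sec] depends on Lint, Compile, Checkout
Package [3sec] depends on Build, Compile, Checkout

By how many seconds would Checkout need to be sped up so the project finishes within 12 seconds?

1

Current finish: 13 seconds; target: 12.
Checkout is on every critical path, so each second cut from Checkout cuts the finish by one (this holds down to a finish of 10).
Need 13 − 12 = 1 second off Checkout → Checkout becomes 3 seconds, finish becomes 12.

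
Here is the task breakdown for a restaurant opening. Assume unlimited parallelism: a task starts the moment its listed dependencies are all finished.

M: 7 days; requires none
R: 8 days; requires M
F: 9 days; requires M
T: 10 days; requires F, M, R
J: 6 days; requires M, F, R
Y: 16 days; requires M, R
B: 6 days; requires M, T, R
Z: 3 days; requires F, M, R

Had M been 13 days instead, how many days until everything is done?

38

Critical path before the change: M→F→T→B = 7+9+10+6 = 32 giving 32 days.
M lies on that path, so at 13 days the path becomes 38 days.
The critical path is still M→F→T→B; finish is now 38 days.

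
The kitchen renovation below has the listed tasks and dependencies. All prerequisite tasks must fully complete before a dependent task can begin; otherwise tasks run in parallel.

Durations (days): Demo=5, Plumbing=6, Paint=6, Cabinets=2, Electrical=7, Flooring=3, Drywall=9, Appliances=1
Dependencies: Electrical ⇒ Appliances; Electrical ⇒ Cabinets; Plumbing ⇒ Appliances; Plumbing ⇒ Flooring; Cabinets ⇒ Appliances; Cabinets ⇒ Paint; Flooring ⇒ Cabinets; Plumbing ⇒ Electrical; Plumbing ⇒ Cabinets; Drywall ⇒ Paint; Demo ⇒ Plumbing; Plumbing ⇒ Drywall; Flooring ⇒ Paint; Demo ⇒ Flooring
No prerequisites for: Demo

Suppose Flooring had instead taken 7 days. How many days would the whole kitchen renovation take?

Critical path before the change: Demo→Plumbing→Electrical→Cabinets→Paint = 5+6+7+2+6 = 26 giving 26 days.
Flooring is off the critical path — its longest chain is 22 days, giving 4 of slack.
The critical path is still Demo→Plumbing→Electrical→Cabinets→Paint; finish is now 26 days.

26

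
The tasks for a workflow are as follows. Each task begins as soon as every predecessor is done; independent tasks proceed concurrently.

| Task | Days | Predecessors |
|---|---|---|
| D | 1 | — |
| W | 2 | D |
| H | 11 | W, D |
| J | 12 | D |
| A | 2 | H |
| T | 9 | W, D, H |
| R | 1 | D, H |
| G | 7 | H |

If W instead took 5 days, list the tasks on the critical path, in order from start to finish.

D, W, H, T

As given, the longest chain is D→W→H→T = 1+2+11+9 = 23, so the finish is 23 days.
Since W is critical, the +3 change carries straight to that chain (now 26 days).
No other chain overtakes it, so the finish is 26 days.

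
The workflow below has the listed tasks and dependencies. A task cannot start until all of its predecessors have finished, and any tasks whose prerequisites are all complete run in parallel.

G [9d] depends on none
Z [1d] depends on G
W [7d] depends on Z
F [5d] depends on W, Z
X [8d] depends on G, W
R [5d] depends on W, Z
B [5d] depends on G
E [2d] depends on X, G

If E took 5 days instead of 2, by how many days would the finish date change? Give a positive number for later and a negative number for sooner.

The binding path is G→Z→W→X→E = 9+1+7+8+2 = 27; finish at 27 days.
Since E is critical, the +3 change carries straight to that chain (now 30 days).
No other chain overtakes it, so the finish is 30 days.
Change in finish: 30 − 27 = +3 days.

3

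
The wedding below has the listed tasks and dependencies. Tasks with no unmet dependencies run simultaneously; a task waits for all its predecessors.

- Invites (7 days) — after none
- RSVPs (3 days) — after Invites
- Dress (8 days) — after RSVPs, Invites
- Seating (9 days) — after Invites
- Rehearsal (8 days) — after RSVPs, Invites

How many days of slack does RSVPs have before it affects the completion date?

Invites→RSVPs→Dress = 7+3+8 = 18 sets the makespan at 18 days.
Longest path through RSVPs: 18 days (earliest finish 10, latest finish 10).
So RSVPs can slip 10 − 10 = 0 days.

0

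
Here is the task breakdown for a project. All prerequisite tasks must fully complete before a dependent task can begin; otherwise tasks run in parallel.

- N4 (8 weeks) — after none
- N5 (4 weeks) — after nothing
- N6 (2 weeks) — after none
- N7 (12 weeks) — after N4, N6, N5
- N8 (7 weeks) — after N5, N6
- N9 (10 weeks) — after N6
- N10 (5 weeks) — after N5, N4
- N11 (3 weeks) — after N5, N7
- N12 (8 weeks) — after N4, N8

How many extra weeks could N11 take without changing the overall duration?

The longest chain is N4→N7→N11 = 8+12+3 = 23; overall finish 23 weeks.
N11 finishes as early as 23 and must finish by 23.
Float = 23 − 23 = 0.

0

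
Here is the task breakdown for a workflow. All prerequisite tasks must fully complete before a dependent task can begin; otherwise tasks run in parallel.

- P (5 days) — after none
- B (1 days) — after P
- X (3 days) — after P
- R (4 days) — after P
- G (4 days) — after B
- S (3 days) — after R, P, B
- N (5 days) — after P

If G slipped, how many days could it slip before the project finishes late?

P→R→S = 5+4+3 = 12 sets the makespan at 12 days.
G finishes as early as 10 and must finish by 12.
Slack of G = 8 − 6 = 2 days.

2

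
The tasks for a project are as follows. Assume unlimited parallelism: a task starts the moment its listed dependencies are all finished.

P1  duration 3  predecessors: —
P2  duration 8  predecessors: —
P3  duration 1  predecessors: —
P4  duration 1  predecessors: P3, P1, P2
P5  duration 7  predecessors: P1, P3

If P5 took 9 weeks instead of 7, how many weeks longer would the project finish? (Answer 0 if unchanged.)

2

As given, the longest chain is P1→P5 = 3+7 = 10, so the finish is 10 weeks.
P5 lies on that path, so at 9 weeks the path becomes 12 weeks.
That remains the longest chain; total 12 weeks.
Change in finish: 12 − 10 = +2 weeks.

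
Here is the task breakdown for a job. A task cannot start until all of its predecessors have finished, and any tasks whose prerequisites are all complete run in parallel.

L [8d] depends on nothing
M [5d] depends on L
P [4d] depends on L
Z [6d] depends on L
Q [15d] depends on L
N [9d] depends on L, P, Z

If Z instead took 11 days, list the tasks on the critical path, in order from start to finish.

L, Z, N

Actual critical path: L→Z→N = 8+6+9 = 23 ⇒ 23 days.
Z is on the critical path; changing it to 11 makes that path 28 days.
That remains the longest chain; total 28 days.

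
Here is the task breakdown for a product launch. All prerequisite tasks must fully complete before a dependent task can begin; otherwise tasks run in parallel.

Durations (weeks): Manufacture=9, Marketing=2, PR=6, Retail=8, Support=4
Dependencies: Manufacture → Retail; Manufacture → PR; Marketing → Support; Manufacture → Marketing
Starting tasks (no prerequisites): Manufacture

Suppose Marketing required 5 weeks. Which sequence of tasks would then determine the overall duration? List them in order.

Manufacture, Marketing, Support

As given, the longest chain is Manufacture→Retail = 9+8 = 17, so the finish is 17 weeks.
Marketing is off the critical path — its longest chain is 15 weeks, giving 2 of slack.
New critical path: Manufacture→Marketing→Support = 9+5+4 = 18 ⇒ 18 weeks.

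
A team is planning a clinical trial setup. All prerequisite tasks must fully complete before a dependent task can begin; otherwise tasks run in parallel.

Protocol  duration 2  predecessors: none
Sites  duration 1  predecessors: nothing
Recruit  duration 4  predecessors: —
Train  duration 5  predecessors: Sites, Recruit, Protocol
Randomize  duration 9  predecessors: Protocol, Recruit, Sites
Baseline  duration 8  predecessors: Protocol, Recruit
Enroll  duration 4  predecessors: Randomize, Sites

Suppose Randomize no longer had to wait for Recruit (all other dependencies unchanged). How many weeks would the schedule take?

15

Before: longest chain Recruit→Randomize→Enroll = 4+9+4 = 17, finish 17.
Without Recruit→Randomize, Randomize's earliest start moves from 4 to 2.
After: Protocol→Randomize→Enroll = 2+9+4 = 15 → 15 weeks.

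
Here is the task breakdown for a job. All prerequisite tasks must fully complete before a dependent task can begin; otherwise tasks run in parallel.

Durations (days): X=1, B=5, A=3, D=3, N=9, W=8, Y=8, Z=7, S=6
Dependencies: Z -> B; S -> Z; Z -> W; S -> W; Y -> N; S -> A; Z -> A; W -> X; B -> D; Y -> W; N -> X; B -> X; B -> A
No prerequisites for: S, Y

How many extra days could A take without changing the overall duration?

S→Z→W→X = 6+7+8+1 = 22 sets the makespan at 22 days.
The longest chain containing A totals 21 days.
Float = 22 − 21 = 1.

1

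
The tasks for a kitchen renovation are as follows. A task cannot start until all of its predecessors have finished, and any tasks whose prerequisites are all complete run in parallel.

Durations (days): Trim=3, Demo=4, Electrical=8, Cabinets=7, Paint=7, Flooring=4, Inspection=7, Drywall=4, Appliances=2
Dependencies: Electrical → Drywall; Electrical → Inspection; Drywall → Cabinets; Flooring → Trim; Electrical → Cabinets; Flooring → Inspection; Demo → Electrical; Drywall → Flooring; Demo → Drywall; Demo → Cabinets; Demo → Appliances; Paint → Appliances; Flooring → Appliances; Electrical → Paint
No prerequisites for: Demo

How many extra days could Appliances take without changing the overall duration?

Demo→Electrical→Drywall→Flooring→Inspection = 4+8+4+4+7 = 27 sets the makespan at 27 days.
The longest chain containing Appliances totals 22 days.
Slack of Appliances = 25 − 20 = 5 days.

5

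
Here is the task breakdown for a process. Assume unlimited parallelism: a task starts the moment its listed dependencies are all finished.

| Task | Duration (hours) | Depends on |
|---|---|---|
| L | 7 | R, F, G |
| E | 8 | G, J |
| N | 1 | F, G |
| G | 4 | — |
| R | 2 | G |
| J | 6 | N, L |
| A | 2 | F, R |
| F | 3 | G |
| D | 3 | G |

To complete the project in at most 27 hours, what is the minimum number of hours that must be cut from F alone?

1

Current finish: 28 hours; target: 27.
F is on every critical path, so each hour cut from F cuts the finish by one (this holds down to a finish of 27).
Need 28 − 27 = 1 hour off F → F becomes 2 hours, finish becomes 27.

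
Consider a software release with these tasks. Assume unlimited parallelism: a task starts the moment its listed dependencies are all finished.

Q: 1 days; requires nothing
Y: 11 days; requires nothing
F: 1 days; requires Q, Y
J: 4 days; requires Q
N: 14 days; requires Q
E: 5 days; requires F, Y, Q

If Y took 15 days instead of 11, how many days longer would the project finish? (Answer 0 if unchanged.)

4

The binding path is Y→F→E = 11+1+5 = 17; finish at 17 days.
Y lies on that path, so at 15 days the path becomes 21 days.
That remains the longest chain; total 21 days.
Change in finish: 21 − 17 = +4 days.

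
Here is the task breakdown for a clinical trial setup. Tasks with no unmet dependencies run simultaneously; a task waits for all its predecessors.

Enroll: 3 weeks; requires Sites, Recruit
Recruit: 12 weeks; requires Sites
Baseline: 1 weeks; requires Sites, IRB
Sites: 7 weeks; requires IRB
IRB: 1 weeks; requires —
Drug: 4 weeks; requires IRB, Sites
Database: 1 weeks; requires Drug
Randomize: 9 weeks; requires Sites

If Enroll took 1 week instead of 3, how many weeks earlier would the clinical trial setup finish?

The binding path is IRB→Sites→Recruit→Enroll = 1+7+12+3 = 23; finish at 23 weeks.
Since Enroll is critical, the -2 change carries straight to that chain (now 21 weeks).
No other chain overtakes it, so the finish is 21 weeks.
Change in finish: 21 − 23 = -2 weeks.

2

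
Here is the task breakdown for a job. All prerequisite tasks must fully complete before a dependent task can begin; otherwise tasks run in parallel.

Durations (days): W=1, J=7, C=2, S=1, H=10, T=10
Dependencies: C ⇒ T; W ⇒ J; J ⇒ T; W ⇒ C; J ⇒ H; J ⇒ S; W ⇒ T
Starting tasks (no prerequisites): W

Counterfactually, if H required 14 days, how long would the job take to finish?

22

The binding path is W→J→H = 1+7+10 = 18; finish at 18 days.
Since H is critical, the +4 change carries straight to that chain (now 22 days).
The critical path is still W→J→H; finish is now 22 days.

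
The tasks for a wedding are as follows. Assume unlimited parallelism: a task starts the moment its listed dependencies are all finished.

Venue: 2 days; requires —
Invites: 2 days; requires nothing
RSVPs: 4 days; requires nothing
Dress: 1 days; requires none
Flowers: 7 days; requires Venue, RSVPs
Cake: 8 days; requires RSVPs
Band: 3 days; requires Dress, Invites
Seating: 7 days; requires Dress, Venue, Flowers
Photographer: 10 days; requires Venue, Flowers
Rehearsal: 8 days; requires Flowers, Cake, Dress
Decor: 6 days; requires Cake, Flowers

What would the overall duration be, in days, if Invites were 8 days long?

21

Critical path before the change: RSVPs→Flowers→Photographer = 4+7+10 = 21 giving 21 days.
Invites has 16 days of float (longest path through it is 5).
That remains the longest chain; total 21 days.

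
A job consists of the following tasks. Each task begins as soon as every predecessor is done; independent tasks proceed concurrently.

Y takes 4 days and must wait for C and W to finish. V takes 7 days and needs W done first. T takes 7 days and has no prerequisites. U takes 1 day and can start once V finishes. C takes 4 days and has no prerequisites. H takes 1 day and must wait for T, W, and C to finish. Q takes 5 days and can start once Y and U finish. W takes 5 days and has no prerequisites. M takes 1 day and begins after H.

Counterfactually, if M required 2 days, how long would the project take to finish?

Critical path before the change: W→V→U→Q = 5+7+1+5 = 18 giving 18 days.
M is off the critical path — its longest chain is 9 days, giving 9 of slack.
The critical path is still W→V→U→Q; finish is now 18 days.

18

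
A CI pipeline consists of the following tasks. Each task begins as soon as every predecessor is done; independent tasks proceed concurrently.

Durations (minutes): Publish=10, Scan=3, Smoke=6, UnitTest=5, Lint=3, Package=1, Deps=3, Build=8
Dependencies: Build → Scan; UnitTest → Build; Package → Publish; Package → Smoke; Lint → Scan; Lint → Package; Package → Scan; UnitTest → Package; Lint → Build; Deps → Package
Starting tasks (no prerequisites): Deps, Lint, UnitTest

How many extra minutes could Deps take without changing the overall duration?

Critical path: UnitTest→Build→Scan = 5+8+3 = 16, so the finish is 16 minutes.
Deps finishes as early as 3 and must finish by 5.
So Deps can slip 5 − 3 = 2 minutes.

2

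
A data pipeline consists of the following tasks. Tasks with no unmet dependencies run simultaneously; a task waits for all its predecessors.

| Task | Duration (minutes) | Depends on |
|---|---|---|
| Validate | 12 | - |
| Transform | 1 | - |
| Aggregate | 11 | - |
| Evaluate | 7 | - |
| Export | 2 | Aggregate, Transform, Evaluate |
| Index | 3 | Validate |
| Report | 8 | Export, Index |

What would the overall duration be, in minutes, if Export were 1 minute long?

23

Baseline: Validate→Index→Report = 12+3+8 = 23 → 23 minutes.
Export is off the critical path — its longest chain is 21 minutes, giving 2 of slack.
No other chain overtakes it, so the finish is 23 minutes.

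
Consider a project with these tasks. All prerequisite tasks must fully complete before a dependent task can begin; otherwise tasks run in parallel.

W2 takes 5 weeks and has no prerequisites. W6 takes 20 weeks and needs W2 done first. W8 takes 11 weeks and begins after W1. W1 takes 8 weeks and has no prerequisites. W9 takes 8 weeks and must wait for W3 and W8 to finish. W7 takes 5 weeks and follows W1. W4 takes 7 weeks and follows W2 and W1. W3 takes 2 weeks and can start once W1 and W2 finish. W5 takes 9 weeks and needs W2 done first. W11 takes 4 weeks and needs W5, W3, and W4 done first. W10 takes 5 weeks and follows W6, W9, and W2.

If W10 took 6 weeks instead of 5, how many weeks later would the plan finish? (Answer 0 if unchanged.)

Critical path before the change: W1→W8→W9→W10 = 8+11+8+5 = 32 giving 32 weeks.
Since W10 is critical, the +1 change carries straight to that chain (now 33 weeks).
That remains the longest chain; total 33 weeks.
Change in finish: 33 − 32 = +1 weeks.

1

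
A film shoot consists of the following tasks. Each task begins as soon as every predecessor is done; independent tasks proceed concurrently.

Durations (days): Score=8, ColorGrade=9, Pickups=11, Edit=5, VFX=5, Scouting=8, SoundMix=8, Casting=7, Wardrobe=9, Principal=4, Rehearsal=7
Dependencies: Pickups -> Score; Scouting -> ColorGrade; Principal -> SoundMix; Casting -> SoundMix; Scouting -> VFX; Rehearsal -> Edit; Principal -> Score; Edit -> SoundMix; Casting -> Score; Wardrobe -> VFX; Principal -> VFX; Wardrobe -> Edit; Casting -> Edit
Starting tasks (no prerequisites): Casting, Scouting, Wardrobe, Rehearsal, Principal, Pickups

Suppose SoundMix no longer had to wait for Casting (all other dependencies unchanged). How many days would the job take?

22

Original critical path: Wardrobe→Edit→SoundMix = 9+5+8 = 22 ⇒ 22 days.
Dropping Casting→SoundMix doesn't change SoundMix's earliest start (14); another predecessor still binds.
After: Wardrobe→Edit→SoundMix = 9+5+8 = 22 → 22 days.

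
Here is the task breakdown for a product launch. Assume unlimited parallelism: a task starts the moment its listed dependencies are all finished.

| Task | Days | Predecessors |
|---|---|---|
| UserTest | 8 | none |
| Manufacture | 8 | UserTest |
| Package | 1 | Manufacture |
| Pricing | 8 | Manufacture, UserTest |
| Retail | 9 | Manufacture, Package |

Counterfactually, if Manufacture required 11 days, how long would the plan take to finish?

29

Critical path before the change: UserTest→Manufacture→Package→Retail = 8+8+1+9 = 26 giving 26 days.
Manufacture is on the critical path; changing it to 11 makes that path 29 days.
That remains the longest chain; total 29 days.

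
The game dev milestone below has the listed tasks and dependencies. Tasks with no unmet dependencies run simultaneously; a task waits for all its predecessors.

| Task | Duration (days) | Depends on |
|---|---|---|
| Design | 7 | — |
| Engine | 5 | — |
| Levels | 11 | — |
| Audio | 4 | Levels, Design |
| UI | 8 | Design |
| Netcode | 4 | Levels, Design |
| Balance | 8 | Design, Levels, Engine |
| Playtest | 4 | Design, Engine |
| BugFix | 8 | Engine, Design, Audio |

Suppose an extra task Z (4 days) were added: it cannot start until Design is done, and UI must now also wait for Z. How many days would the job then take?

23

Originally the job takes 23 days.
With Z inserted, UI now waits for max(Design, Z).
New critical path: Levels→Audio→BugFix = 11+4+8 = 23 ⇒ 23 days.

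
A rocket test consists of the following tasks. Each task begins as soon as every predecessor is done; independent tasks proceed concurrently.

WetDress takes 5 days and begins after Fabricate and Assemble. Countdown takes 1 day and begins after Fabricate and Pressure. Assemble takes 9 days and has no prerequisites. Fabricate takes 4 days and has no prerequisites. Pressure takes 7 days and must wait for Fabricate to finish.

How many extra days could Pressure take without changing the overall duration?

Assemble→WetDress = 9+5 = 14 sets the makespan at 14 days.
The longest chain containing Pressure totals 12 days.
Float = 14 − 12 = 2.

2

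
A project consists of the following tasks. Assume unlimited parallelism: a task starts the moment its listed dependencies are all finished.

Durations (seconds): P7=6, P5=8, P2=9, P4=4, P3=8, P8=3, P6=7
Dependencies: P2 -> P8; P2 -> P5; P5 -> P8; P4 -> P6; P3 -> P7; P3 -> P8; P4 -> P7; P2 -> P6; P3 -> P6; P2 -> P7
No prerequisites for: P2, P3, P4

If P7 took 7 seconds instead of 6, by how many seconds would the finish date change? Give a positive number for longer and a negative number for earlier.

The binding path is P2→P5→P8 = 9+8+3 = 20; finish at 20 seconds.
The longest path through P7 is only 15 seconds, so P7 has float 5.
The critical path is still P2→P5→P8; finish is now 20 seconds.
Change in finish: 20 − 20 = +0 seconds.

0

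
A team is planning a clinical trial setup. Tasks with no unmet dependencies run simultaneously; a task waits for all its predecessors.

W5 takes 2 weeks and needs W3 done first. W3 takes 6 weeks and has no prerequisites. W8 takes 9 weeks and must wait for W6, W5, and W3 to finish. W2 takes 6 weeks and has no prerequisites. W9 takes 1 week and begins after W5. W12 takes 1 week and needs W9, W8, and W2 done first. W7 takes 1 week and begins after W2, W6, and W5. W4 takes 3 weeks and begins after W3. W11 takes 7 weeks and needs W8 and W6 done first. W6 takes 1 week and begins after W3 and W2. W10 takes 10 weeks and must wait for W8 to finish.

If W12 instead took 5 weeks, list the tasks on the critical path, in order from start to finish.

W3, W5, W8, W10

Critical path before the change: W3→W5→W8→W10 = 6+2+9+10 = 27 giving 27 weeks.
W12 is off the critical path — its longest chain is 18 weeks, giving 9 of slack.
The critical path is still W3→W5→W8→W10; finish is now 27 weeks.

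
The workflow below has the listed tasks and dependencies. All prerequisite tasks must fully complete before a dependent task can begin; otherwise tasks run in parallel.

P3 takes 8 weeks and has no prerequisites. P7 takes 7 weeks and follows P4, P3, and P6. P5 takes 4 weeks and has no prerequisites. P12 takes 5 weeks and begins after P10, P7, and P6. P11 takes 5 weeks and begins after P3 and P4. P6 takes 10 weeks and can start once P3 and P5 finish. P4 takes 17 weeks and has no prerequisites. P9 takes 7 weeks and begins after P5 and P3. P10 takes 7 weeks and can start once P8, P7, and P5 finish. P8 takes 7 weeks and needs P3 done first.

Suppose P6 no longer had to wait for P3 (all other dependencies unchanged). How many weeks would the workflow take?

Before: longest chain P3→P6→P7→P10→P12 = 8+10+7+7+5 = 37, finish 37.
Without P3→P6, P6's earliest start moves from 8 to 4.
After: P4→P7→P10→P12 = 17+7+7+5 = 36 → 36 weeks.

36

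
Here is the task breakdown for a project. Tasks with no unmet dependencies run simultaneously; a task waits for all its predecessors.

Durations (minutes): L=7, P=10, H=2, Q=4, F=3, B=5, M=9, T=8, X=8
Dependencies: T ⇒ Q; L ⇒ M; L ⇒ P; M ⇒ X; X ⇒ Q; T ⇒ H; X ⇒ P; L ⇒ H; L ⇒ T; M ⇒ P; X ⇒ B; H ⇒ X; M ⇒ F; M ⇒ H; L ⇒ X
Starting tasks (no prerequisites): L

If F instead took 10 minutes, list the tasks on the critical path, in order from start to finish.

Baseline: L→M→H→X→P = 7+9+2+8+10 = 36 → 36 minutes.
F is off the critical path — its longest chain is 19 minutes, giving 17 of slack.
That remains the longest chain; total 36 minutes.

L, M, H, X, P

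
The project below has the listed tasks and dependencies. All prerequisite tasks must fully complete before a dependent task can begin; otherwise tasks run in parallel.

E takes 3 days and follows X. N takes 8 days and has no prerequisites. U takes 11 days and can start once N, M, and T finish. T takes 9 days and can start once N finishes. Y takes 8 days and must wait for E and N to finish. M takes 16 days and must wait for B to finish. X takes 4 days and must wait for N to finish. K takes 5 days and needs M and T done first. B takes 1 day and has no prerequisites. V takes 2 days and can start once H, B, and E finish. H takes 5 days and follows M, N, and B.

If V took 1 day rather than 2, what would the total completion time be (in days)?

28

Baseline: B→M→U = 1+16+11 = 28 → 28 days.
V is off the critical path — its longest chain is 24 days, giving 4 of slack.
That remains the longest chain; total 28 days.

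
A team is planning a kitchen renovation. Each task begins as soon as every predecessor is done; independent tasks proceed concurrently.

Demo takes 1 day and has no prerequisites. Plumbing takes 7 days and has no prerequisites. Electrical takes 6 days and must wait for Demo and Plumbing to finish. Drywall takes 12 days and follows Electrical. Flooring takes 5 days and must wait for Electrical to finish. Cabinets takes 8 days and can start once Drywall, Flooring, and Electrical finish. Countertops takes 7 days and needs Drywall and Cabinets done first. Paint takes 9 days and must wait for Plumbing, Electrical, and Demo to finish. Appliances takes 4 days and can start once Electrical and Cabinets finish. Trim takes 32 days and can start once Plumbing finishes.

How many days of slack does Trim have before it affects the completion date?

The longest chain is Plumbing→Electrical→Drywall→Cabinets→Countertops = 7+6+12+8+7 = 40; overall finish 40 days.
Longest path through Trim: 39 days (earliest finish 39, latest finish 40).
So Trim can slip 40 − 39 = 1 day.

1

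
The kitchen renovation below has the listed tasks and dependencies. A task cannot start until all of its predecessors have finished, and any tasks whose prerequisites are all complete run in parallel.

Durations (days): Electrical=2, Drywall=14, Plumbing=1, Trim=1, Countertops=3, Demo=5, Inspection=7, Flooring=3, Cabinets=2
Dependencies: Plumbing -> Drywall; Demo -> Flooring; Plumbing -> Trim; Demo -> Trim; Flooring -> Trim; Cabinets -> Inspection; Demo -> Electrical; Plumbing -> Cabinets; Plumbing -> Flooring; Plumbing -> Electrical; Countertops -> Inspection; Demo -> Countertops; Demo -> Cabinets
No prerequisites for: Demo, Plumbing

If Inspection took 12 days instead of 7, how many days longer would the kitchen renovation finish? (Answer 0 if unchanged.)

5

Critical path before the change: Demo→Countertops→Inspection = 5+3+7 = 15 giving 15 days.
Since Inspection is critical, the +5 change carries straight to that chain (now 20 days).
That remains the longest chain; total 20 days.
Change in finish: 20 − 15 = +5 days.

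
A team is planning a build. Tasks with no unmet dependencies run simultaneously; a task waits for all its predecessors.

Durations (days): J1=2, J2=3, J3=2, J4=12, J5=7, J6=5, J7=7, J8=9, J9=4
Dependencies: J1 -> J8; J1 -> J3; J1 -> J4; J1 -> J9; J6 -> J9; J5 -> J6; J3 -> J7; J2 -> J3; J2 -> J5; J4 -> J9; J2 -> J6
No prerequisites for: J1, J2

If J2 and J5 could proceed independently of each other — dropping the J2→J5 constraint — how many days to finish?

18

With the dependency in place, J2→J5→J6→J9 = 3+7+5+4 = 19 sets the finish at 19 days.
Without J2→J5, J5's earliest start moves from 3 to 0.
After: J1→J4→J9 = 2+12+4 = 18 → 18 days.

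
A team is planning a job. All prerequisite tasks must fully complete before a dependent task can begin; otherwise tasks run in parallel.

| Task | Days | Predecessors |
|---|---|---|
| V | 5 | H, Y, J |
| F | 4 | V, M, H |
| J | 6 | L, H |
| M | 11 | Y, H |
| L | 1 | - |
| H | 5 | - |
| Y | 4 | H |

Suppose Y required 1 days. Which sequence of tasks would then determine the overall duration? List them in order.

H, Y, M, F

Baseline: H→Y→M→F = 5+4+11+4 = 24 → 24 days.
Y lies on that path, so at 1 day the path becomes 21 days.
No other chain overtakes it, so the finish is 21 days.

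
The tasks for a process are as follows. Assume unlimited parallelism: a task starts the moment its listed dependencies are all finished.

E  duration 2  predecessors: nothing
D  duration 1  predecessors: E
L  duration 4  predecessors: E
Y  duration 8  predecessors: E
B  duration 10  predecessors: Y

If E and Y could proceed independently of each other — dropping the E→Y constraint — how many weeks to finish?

Before: longest chain E→Y→B = 2+8+10 = 20, finish 20.
Without E→Y, Y's earliest start moves from 2 to 0.
After: Y→B = 8+10 = 18 → 18 weeks.

18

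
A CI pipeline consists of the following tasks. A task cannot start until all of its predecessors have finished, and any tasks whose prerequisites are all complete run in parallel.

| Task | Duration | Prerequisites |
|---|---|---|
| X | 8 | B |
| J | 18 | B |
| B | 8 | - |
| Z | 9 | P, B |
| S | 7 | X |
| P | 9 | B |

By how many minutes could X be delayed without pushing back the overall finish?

The longest chain is B→J = 8+18 = 26; overall finish 26 minutes.
Longest path through X: 23 minutes (earliest finish 16, latest finish 19).
Slack of X = 11 − 8 = 3 minutes.

3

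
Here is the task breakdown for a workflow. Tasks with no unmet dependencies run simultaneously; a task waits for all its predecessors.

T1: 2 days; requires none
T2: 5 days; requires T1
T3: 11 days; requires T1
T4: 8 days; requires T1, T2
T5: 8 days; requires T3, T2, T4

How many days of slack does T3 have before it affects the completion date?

2

The longest chain is T1→T2→T4→T5 = 2+5+8+8 = 23; overall finish 23 days.
The longest chain containing T3 totals 21 days.
Slack of T3 = 4 − 2 = 2 days.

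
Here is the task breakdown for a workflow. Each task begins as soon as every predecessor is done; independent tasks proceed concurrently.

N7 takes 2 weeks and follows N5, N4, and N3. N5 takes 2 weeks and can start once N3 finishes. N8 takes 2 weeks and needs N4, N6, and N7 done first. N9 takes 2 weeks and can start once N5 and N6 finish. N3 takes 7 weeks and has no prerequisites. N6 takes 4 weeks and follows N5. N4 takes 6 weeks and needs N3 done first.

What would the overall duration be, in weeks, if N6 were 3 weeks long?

Actual critical path: N3→N4→N7→N8 = 7+6+2+2 = 17 ⇒ 17 weeks.
N6 is off the critical path — its longest chain is 15 weeks, giving 2 of slack.
The critical path is still N3→N4→N7→N8; finish is now 17 weeks.

17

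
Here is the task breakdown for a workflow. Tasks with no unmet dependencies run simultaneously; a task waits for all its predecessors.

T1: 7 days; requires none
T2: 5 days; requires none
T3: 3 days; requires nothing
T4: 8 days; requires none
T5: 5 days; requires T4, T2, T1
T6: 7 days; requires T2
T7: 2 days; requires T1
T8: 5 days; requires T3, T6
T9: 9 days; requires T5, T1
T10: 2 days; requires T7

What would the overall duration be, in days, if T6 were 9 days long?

Critical path before the change: T4→T5→T9 = 8+5+9 = 22 giving 22 days.
T6 is off the critical path — its longest chain is 17 days, giving 5 of slack.
The critical path is still T4→T5→T9; finish is now 22 days.

22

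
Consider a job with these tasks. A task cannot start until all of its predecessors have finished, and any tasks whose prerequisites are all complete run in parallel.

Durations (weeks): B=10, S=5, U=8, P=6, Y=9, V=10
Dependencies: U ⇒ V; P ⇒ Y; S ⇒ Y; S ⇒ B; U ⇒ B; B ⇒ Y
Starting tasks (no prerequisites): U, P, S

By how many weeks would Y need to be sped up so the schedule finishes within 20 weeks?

7

Current finish: 27 weeks; target: 20.
Y is on every critical path, so each week cut from Y cuts the finish by one (this holds down to a finish of 19).
Need 27 − 20 = 7 weeks off Y → Y becomes 2 weeks, finish becomes 20.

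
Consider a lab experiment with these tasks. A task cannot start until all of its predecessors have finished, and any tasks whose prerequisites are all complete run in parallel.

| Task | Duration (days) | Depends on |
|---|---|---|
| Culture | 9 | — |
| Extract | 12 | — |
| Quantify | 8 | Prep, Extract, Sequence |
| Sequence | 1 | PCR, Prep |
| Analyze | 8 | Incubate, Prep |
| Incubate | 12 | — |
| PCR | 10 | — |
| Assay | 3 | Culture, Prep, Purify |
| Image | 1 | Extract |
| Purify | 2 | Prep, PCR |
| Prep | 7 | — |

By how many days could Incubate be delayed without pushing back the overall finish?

0

The longest chain is Incubate→Analyze = 12+8 = 20; overall finish 20 days.
Incubate finishes as early as 12 and must finish by 12.
Float = 20 − 20 = 0.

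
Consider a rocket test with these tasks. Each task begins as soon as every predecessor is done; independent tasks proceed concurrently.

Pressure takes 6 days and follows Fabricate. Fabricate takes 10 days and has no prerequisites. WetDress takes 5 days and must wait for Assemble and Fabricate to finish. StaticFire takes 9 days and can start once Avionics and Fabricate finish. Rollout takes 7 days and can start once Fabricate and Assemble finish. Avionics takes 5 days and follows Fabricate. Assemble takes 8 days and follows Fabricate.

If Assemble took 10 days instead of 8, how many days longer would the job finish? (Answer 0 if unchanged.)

The binding path is Fabricate→Assemble→Rollout = 10+8+7 = 25; finish at 25 days.
Since Assemble is critical, the +2 change carries straight to that chain (now 27 days).
The critical path is still Fabricate→Assemble→Rollout; finish is now 27 days.
Change in finish: 27 − 25 = +2 days.

2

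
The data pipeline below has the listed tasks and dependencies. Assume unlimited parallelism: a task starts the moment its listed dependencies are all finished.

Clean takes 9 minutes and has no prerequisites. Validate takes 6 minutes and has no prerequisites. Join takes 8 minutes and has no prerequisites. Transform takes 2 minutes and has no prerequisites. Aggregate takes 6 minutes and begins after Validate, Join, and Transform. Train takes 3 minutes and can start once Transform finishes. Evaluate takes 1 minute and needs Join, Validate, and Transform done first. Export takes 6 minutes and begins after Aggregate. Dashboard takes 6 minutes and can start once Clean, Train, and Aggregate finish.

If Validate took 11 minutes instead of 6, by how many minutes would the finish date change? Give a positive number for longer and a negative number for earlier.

Actual critical path: Join→Aggregate→Export = 8+6+6 = 20 ⇒ 20 minutes.
The longest path through Validate is only 18 minutes, so Validate has float 2.
Now Validate→Aggregate→Export = 11+6+6 = 23 is longest, so the finish becomes 23 minutes.
Change in finish: 23 − 20 = +3 minutes.

3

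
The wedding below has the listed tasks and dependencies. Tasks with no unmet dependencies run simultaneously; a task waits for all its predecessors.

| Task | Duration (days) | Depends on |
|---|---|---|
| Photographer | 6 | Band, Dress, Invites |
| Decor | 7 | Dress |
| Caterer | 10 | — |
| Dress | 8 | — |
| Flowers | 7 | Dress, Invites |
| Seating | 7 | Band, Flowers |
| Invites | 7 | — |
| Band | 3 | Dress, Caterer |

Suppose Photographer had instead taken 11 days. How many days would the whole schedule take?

Critical path before the change: Dress→Flowers→Seating = 8+7+7 = 22 giving 22 days.
Photographer is off the critical path — its longest chain is 19 days, giving 3 of slack.
New critical path: Caterer→Band→Photographer = 10+3+11 = 24 ⇒ 24 days.

24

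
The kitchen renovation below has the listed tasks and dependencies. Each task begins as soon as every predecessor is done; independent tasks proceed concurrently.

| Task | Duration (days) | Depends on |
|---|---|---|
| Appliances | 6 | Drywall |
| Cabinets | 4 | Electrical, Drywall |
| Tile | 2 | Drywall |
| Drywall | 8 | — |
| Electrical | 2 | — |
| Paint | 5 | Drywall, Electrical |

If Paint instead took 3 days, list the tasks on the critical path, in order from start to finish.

Baseline: Drywall→Appliances = 8+6 = 14 → 14 days.
The longest path through Paint is only 13 days, so Paint has float 1.
The critical path is still Drywall→Appliances; finish is now 14 days.

Drywall, Appliances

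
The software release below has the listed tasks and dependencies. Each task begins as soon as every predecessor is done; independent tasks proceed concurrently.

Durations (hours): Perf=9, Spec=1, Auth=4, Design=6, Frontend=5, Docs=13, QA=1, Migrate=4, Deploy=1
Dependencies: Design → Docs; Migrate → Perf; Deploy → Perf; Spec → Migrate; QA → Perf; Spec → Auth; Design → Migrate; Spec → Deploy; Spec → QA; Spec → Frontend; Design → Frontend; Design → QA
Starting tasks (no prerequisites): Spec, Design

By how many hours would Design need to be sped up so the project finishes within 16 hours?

3

Current finish: 19 hours; target: 16.
Design is on every critical path, so each hour cut from Design cuts the finish by one (this holds down to a finish of 14).
Need 19 − 16 = 3 hours off Design → Design becomes 3 hours, finish becomes 16.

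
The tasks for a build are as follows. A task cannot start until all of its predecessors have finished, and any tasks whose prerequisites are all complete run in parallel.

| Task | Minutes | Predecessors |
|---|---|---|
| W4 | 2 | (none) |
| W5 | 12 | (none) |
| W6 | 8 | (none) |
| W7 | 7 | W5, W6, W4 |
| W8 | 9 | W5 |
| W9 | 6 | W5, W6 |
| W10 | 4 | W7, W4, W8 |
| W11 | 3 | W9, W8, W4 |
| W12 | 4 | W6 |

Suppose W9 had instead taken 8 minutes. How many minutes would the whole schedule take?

The binding path is W5→W8→W10 = 12+9+4 = 25; finish at 25 minutes.
The longest path through W9 is only 21 minutes, so W9 has float 4.
That remains the longest chain; total 25 minutes.

25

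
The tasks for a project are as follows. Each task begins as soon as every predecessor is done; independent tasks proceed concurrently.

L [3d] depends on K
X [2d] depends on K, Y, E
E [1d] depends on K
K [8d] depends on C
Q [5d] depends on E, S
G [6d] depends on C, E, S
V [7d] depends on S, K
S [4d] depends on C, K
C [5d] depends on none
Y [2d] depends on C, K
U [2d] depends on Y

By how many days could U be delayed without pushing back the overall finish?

7

The longest chain is C→K→S→V = 5+8+4+7 = 24; overall finish 24 days.
U finishes as early as 17 and must finish by 24.
Float = 24 − 17 = 7.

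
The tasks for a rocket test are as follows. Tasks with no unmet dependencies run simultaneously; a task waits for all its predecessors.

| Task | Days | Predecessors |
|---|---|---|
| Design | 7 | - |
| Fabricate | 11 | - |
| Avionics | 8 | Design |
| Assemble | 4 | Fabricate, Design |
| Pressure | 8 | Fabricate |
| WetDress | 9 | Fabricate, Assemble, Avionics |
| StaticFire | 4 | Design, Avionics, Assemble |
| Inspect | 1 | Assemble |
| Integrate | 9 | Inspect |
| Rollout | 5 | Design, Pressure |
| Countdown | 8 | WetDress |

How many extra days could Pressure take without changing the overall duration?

The longest chain is Design→Avionics→WetDress→Countdown = 7+8+9+8 = 32; overall finish 32 days.
Longest path through Pressure: 24 days (earliest finish 19, latest finish 27).
Slack of Pressure = 19 − 11 = 8 days.

8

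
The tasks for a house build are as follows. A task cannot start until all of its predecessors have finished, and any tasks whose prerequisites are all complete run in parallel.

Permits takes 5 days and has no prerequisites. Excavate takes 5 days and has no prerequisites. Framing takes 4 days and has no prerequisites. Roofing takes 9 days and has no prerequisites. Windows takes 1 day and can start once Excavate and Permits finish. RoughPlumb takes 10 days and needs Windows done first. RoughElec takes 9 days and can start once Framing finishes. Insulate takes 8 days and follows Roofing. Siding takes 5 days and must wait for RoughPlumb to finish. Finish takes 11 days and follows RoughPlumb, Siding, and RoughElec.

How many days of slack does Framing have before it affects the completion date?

Permits→Windows→RoughPlumb→Siding→Finish = 5+1+10+5+11 = 32 sets the makespan at 32 days.
The longest chain containing Framing totals 24 days.
So Framing can slip 12 − 4 = 8 days.

8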